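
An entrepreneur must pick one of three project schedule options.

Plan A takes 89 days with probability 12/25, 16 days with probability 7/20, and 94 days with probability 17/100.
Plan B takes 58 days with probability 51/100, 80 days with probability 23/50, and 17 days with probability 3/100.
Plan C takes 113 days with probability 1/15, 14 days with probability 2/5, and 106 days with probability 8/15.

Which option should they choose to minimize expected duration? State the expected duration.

Plan A (64.3 days)

Plan A = 12/25 × 89 + 7/20 × 16 + 17/100 × 94 = 42.72 + 5.6 + 15.98 = 64.3
Plan B = 51/100 × 58 + 23/50 × 80 + 3/100 × 17 = 29.58 + 36.8 + 0.51 = 66.89
Plan C = 1/15 × 113 + 2/5 × 14 + 8/15 × 106 = 7.5333 + 5.6 + 56.5333 = 69.6667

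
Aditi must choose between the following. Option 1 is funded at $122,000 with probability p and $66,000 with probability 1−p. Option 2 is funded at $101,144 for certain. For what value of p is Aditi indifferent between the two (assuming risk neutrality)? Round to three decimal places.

p = 0.628

p·122000 + (1−p)·66000 = 101144
56000p + 66000 = 101144
p = (101144 − 66000) / 56000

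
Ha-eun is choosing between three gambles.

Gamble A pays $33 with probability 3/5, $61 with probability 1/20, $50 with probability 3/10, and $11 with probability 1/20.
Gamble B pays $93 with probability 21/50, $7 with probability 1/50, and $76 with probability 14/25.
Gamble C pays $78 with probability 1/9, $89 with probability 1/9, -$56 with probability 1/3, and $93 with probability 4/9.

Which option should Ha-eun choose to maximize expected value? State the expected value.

Gamble B ($81.76)

Gamble A = 3/5 × 33 + 1/20 × 61 + 3/10 × 50 + 1/20 × 11 = 19.8 + 3.05 + 15 + 0.55 = 38.4
Gamble B = 21/50 × 93 + 1/50 × 7 + 14/25 × 76 = 39.06 + 0.14 + 42.56 = 81.76
Gamble C = 1/9 × 78 + 1/9 × 89 + 1/3 × (-56) + 4/9 × 93 = 8.6667 + 9.8889 − 18.6667 + 41.3333 = 41.2222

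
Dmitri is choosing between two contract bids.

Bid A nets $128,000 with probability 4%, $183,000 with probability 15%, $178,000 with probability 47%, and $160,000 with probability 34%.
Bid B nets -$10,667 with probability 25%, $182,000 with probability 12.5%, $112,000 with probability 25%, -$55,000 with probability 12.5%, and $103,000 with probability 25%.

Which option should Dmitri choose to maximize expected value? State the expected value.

Bid A ($170,630)

Bid A = 0.04 × 128000 + 0.15 × 183000 + 0.47 × 178000 + 0.34 × 160000 = 5120 + 27450 + 83660 + 54400 = 170630
Bid B = 0.25 × (-10667) + 0.125 × 182000 + 0.25 × 112000 + 0.125 × (-55000) + 0.25 × 103000 = -2666.75 + 22750 + 28000 − 6875 + 25750 = 66958.25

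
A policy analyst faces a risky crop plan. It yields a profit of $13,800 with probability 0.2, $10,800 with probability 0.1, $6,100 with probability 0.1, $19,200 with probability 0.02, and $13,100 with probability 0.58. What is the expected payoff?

EV = 0.2 × 13800 + 0.1 × 10800 + 0.1 × 6100 + 0.02 × 19200 + 0.58 × 13100 = 2760 + 1080 + 610 + 384 + 7598 = 12432

$12,432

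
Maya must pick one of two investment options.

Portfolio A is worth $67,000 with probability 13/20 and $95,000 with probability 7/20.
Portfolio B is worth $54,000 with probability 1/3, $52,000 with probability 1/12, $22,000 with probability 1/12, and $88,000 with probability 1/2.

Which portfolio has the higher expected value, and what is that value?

Portfolio A ($76,800)

Portfolio A = 13/20 × 67000 + 7/20 × 95000 = 43550 + 33250 = 76800
Portfolio B = 1/3 × 54000 + 1/12 × 52000 + 1/12 × 22000 + 1/2 × 88000 = 18000 + 4333.3333 + 1833.3333 + 44000 = 68166.6667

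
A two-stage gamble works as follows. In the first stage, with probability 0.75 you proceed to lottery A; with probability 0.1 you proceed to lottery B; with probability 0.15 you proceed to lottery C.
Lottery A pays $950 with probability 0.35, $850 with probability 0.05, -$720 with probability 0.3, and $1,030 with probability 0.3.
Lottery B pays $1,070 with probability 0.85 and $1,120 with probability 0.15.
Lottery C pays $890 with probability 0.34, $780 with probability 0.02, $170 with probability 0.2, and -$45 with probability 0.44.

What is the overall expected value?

EV(A) = 0.35 × 950 + 0.05 × 850 + 0.3 × (-720) + 0.3 × 1030 = 332.5 + 42.5 − 216 + 309 = 468
EV(B) = 0.85 × 1070 + 0.15 × 1120 = 909.5 + 168 = 1077.5
EV(C) = 0.34 × 890 + 0.02 × 780 + 0.2 × 170 + 0.44 × (-45) = 302.6 + 15.6 + 34 − 19.8 = 332.4
Overall = 0.75 × 468 + 0.1 × 1077.5 + 0.15 × 332.4 = 351 + 107.75 + 49.86 = 508.61

$508.61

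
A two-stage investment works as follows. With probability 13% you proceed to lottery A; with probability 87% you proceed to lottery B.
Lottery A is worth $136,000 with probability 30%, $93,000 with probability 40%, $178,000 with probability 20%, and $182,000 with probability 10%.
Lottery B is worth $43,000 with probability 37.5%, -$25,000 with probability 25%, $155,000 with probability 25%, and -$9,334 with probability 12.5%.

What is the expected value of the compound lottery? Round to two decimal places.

EV(A) = 0.3 × 136000 + 0.4 × 93000 + 0.2 × 178000 + 0.1 × 182000 = 40800 + 37200 + 35600 + 18200 = 131800
EV(B) = 0.375 × 43000 + 0.25 × (-25000) + 0.25 × 155000 + 0.125 × (-9334) = 16125 − 6250 + 38750 − 1166.75 = 47458.25
Overall = 0.13 × 131800 + 0.87 × 47458.25 = 17134 + 41288.6775 = 58422.6775

$58,422.68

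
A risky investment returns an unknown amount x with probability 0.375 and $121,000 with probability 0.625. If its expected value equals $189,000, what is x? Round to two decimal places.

x = $302,333.33

0.375·x + 0.625·121000 = 189000
0.375·x = 189000 − 75625 = 113375
x = 113375 / 0.375 = 302333.3333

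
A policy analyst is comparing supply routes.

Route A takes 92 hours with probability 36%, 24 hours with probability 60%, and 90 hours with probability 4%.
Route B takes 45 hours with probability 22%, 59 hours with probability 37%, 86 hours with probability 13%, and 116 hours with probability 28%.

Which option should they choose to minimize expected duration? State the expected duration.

Route A = 0.36 × 92 + 0.6 × 24 + 0.04 × 90 = 33.12 + 14.4 + 3.6 = 51.12
Route B = 0.22 × 45 + 0.37 × 59 + 0.13 × 86 + 0.28 × 116 = 9.9 + 21.83 + 11.18 + 32.48 = 75.39

Route A (51.12 hours)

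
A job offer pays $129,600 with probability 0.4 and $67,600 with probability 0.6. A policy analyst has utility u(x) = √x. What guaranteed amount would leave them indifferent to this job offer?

E[u] = 0.4·√129600 + 0.6·√67600 = 0.4·360 + 0.6·260 = 300
CE = (300)² = 90000

$90,000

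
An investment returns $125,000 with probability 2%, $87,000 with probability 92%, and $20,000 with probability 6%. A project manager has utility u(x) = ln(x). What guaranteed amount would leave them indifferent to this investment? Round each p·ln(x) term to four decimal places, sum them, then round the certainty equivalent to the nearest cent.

E[u] = 0.02·ln(125000) + 0.92·ln(87000) + 0.06·ln(20000) = 0.2347 + 10.4638 + 0.5942 = 11.2927
CE = e^11.2927 ≈ 80233.79

$80,233.79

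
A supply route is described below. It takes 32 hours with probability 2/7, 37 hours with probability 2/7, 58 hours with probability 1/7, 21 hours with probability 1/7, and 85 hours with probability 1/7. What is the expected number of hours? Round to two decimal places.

43.14 hours

EV = 2/7 × 32 + 2/7 × 37 + 1/7 × 58 + 1/7 × 21 + 1/7 × 85 = 9.1429 + 10.5714 + 8.2857 + 3 + 12.1429 = 43.1429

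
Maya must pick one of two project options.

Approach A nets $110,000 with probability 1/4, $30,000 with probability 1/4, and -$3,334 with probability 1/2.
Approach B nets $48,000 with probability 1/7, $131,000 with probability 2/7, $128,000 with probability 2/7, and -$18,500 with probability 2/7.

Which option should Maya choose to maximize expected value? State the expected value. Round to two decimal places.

Approach B ($75,571.43)

Approach A = 1/4 × 110000 + 1/4 × 30000 + 1/2 × (-3334) = 27500 + 7500 − 1667 = 33333
Approach B = 1/7 × 48000 + 2/7 × 131000 + 2/7 × 128000 + 2/7 × (-18500) = 6857.1429 + 37428.5714 + 36571.4286 − 5285.7143 = 75571.4286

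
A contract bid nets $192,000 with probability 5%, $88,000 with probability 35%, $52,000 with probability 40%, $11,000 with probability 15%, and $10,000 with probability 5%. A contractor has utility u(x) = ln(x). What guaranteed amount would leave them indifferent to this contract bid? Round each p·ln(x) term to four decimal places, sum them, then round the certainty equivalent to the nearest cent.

$48,678.85

E[u] = 0.05·ln(192000) + 0.35·ln(88000) + 0.4·ln(52000) + 0.15·ln(11000) + 0.05·ln(10000) = 0.6083 + 3.9848 + 4.3436 + 1.3958 + 0.4605 = 10.7930
CE = e^10.7930 ≈ 48678.85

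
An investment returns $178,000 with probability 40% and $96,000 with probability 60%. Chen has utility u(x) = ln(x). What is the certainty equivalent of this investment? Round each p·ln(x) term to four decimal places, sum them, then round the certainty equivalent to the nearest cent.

$122,896.77

E[u] = 0.4·ln(178000) + 0.6·ln(96000) = 4.8358 + 6.8833 = 11.7191
CE = e^11.7191 ≈ 122896.77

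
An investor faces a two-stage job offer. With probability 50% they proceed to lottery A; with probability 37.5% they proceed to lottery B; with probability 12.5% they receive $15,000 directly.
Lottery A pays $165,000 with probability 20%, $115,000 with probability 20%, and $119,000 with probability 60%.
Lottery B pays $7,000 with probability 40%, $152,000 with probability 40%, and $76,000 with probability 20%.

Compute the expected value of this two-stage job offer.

$95,125

EV(A) = 0.2 × 165000 + 0.2 × 115000 + 0.6 × 119000 = 33000 + 23000 + 71400 = 127400
EV(B) = 0.4 × 7000 + 0.4 × 152000 + 0.2 × 76000 = 2800 + 60800 + 15200 = 78800
Branch C: 15000 (certain)
Overall = 0.5 × 127400 + 0.375 × 78800 + 0.125 × 15000 = 63700 + 29550 + 1875 = 95125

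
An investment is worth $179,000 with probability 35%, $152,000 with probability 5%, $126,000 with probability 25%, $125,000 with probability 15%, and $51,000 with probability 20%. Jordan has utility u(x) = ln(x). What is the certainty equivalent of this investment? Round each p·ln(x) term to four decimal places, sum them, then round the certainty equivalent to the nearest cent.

E[u] = 0.35·ln(179000) + 0.05·ln(152000) + 0.25·ln(126000) + 0.15·ln(125000) + 0.2·ln(51000) = 4.2333 + 0.5966 + 2.9360 + 1.7604 + 2.1679 = 11.6942
CE = e^11.6942 ≈ 119874.42

$119,874.42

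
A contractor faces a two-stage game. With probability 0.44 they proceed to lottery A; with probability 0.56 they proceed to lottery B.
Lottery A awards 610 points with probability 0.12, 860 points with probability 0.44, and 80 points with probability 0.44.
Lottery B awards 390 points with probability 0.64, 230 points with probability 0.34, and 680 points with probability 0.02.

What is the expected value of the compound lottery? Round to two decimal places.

405.38 points

EV(A) = 0.12 × 610 + 0.44 × 860 + 0.44 × 80 = 73.2 + 378.4 + 35.2 = 486.8
EV(B) = 0.64 × 390 + 0.34 × 230 + 0.02 × 680 = 249.6 + 78.2 + 13.6 = 341.4
Overall = 0.44 × 486.8 + 0.56 × 341.4 = 214.192 + 191.184 = 405.376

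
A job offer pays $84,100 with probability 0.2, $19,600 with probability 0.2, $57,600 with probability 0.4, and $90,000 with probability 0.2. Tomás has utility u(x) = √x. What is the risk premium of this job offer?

E[u] = 0.2·√84100 + 0.2·√19600 + 0.4·√57600 + 0.2·√90000 = 0.2·290 + 0.2·140 + 0.4·240 + 0.2·300 = 242
CE = (242)² = 58564
Risk premium = EV − CE = 61780 − 58564 = 3216

$3,216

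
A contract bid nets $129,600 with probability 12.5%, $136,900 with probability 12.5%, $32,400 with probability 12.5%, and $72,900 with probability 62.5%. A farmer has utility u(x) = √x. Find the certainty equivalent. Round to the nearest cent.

$79,806.25

E[u] = 0.125·√129600 + 0.125·√136900 + 0.125·√32400 + 0.625·√72900 = 0.125·360 + 0.125·370 + 0.125·180 + 0.625·270 = 282.5
CE = (282.5)² = 79806.25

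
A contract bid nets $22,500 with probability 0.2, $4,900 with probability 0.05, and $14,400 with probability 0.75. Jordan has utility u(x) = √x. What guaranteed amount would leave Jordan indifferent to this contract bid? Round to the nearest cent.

$15,252.25

E[u] = 0.2·√22500 + 0.05·√4900 + 0.75·√14400 = 0.2·150 + 0.05·70 + 0.75·120 = 123.5
CE = (123.5)² = 15252.25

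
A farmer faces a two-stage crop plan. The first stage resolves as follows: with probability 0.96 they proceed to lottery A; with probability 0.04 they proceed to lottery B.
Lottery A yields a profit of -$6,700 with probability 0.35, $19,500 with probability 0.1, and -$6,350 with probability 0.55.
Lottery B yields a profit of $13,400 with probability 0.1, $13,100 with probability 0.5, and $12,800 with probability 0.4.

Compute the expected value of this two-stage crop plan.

EV(A) = 0.35 × (-6700) + 0.1 × 19500 + 0.55 × (-6350) = -2345 + 1950 − 3492.5 = -3887.5
EV(B) = 0.1 × 13400 + 0.5 × 13100 + 0.4 × 12800 = 1340 + 6550 + 5120 = 13010
Overall = 0.96 × (-3887.5) + 0.04 × 13010 = -3732 + 520.4 = -3211.6

-$3,211.60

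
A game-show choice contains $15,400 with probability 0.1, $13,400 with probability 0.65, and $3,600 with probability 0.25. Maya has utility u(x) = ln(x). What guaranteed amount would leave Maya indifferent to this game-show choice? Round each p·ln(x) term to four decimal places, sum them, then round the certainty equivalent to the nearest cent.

E[u] = 0.1·ln(15400) + 0.65·ln(13400) + 0.25·ln(3600) = 0.9642 + 6.1770 + 2.0472 = 9.1884
CE = e^9.1884 ≈ 9782.99

$9,782.99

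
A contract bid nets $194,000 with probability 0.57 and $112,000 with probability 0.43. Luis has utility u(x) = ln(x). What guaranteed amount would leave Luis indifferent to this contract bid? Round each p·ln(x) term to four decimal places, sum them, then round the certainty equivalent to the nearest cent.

$153,184.75

E[u] = 0.57·ln(194000) + 0.43·ln(112000) = 6.9401 + 4.9993 = 11.9394
CE = e^11.9394 ≈ 153184.75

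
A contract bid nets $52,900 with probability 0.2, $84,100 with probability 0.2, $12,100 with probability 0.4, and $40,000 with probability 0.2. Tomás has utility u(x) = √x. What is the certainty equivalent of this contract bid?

E[u] = 0.2·√52900 + 0.2·√84100 + 0.4·√12100 + 0.2·√40000 = 0.2·230 + 0.2·290 + 0.4·110 + 0.2·200 = 188
CE = (188)² = 35344

$35,344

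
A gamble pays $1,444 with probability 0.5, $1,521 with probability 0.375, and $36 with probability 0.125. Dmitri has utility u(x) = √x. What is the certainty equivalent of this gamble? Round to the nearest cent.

$1,181.64

E[u] = 0.5·√1444 + 0.375·√1521 + 0.125·√36 = 0.5·38 + 0.375·39 + 0.125·6 = 34.375
CE = (34.375)² = 1181.640625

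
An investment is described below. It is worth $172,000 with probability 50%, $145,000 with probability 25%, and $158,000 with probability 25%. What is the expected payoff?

EV = 0.5 × 172000 + 0.25 × 145000 + 0.25 × 158000 = 86000 + 36250 + 39500 = 161750

$161,750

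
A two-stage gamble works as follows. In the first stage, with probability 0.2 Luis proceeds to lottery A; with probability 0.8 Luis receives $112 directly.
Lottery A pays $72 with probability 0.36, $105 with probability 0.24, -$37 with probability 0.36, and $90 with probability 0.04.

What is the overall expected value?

$97.88

EV(A) = 0.36 × 72 + 0.24 × 105 + 0.36 × (-37) + 0.04 × 90 = 25.92 + 25.2 − 13.32 + 3.6 = 41.4
Branch B: 112 (certain)
Overall = 0.2 × 41.4 + 0.8 × 112 = 8.28 + 89.6 = 97.88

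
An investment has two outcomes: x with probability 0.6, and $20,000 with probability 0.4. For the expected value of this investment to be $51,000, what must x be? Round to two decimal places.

0.6·x + 0.4·20000 = 51000
0.6·x = 51000 − 8000 = 43000
x = 43000 / 0.6 = 71666.6667

x = $71,666.67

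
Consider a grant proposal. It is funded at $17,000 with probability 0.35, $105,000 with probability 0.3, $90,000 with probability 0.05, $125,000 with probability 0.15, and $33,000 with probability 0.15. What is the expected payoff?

EV = 0.35 × 17000 + 0.3 × 105000 + 0.05 × 90000 + 0.15 × 125000 + 0.15 × 33000 = 5950 + 31500 + 4500 + 18750 + 4950 = 65650

$65,650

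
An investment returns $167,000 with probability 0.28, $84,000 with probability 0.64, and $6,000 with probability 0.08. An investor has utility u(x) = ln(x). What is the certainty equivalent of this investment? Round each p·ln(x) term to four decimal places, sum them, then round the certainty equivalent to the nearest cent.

E[u] = 0.28·ln(167000) + 0.64·ln(84000) + 0.08·ln(6000) = 3.3672 + 7.2567 + 0.6960 = 11.3199
CE = e^11.3199 ≈ 82446.10

$82,446.10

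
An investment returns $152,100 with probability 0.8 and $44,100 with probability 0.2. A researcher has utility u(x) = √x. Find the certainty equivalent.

$125,316

E[u] = 0.8·√152100 + 0.2·√44100 = 0.8·390 + 0.2·210 = 354
CE = (354)² = 125316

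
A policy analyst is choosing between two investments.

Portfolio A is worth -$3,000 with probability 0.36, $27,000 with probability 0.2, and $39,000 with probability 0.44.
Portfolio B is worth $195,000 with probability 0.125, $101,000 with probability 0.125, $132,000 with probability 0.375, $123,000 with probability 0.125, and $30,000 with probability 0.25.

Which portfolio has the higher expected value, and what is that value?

Portfolio A = 0.36 × (-3000) + 0.2 × 27000 + 0.44 × 39000 = -1080 + 5400 + 17160 = 21480
Portfolio B = 0.125 × 195000 + 0.125 × 101000 + 0.375 × 132000 + 0.125 × 123000 + 0.25 × 30000 = 24375 + 12625 + 49500 + 15375 + 7500 = 109375

Portfolio B ($109,375)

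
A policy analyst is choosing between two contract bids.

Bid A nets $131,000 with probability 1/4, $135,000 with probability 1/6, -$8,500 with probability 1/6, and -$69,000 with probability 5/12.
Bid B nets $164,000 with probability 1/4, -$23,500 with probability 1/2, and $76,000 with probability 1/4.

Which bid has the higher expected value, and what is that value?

Bid B ($48,250)

Bid A = 1/4 × 131000 + 1/6 × 135000 + 1/6 × (-8500) + 5/12 × (-69000) = 32750 + 22500 − 1416.6667 − 28750 = 25083.3333
Bid B = 1/4 × 164000 + 1/2 × (-23500) + 1/4 × 76000 = 41000 − 11750 + 19000 = 48250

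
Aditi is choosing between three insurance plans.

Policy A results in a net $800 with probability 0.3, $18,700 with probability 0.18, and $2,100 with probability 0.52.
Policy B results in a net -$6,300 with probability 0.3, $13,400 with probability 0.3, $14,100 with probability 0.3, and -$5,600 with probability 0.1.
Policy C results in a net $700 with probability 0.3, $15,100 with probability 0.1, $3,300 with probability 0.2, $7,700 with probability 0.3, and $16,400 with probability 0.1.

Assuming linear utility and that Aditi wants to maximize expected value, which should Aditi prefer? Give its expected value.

Policy A = 0.3 × 800 + 0.18 × 18700 + 0.52 × 2100 = 240 + 3366 + 1092 = 4698
Policy B = 0.3 × (-6300) + 0.3 × 13400 + 0.3 × 14100 + 0.1 × (-5600) = -1890 + 4020 + 4230 − 560 = 5800
Policy C = 0.3 × 700 + 0.1 × 15100 + 0.2 × 3300 + 0.3 × 7700 + 0.1 × 16400 = 210 + 1510 + 660 + 2310 + 1640 = 6330

Policy C ($6,330)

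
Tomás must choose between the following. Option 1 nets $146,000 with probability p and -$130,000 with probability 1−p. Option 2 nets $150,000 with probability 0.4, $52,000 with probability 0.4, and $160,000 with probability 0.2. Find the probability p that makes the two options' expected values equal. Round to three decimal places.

p = 0.880

EV(Option 2) = 0.4 × 150000 + 0.4 × 52000 + 0.2 × 160000 = 60000 + 20800 + 32000 = 112800
p·146000 + (1−p)·(-130000) = 112800
276000p − 130000 = 112800
p = (112800 + 130000) / 276000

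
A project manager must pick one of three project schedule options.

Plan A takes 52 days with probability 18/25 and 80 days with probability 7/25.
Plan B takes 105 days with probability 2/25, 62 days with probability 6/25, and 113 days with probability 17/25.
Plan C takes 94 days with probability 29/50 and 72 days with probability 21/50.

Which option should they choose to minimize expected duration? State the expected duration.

Plan A (59.84 days)

Plan A = 18/25 × 52 + 7/25 × 80 = 37.44 + 22.4 = 59.84
Plan B = 2/25 × 105 + 6/25 × 62 + 17/25 × 113 = 8.4 + 14.88 + 76.84 = 100.12
Plan C = 29/50 × 94 + 21/50 × 72 = 54.52 + 30.24 = 84.76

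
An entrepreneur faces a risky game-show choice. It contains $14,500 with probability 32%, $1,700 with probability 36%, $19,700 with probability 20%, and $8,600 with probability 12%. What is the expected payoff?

$10,224

EV = 0.32 × 14500 + 0.36 × 1700 + 0.2 × 19700 + 0.12 × 8600 = 4640 + 612 + 3940 + 1032 = 10224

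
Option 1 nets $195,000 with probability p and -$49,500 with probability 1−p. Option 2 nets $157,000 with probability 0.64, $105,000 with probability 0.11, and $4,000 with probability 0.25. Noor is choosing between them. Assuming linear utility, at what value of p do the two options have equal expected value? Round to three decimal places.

EV(Option 2) = 0.64 × 157000 + 0.11 × 105000 + 0.25 × 4000 = 100480 + 11550 + 1000 = 113030
p·195000 + (1−p)·(-49500) = 113030
244500p − 49500 = 113030
p = (113030 + 49500) / 244500

p = 0.665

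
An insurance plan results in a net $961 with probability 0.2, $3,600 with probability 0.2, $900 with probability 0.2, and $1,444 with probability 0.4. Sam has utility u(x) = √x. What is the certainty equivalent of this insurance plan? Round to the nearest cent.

E[u] = 0.2·√961 + 0.2·√3600 + 0.2·√900 + 0.4·√1444 = 0.2·31 + 0.2·60 + 0.2·30 + 0.4·38 = 39.4
CE = (39.4)² = 1552.36

$1,552.36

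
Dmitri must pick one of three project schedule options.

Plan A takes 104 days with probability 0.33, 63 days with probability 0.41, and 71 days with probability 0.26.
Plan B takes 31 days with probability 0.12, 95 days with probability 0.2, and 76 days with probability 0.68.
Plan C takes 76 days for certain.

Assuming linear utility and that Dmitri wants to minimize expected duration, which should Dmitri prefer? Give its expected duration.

Plan A = 0.33 × 104 + 0.41 × 63 + 0.26 × 71 = 34.32 + 25.83 + 18.46 = 78.61
Plan B = 0.12 × 31 + 0.2 × 95 + 0.68 × 76 = 3.72 + 19 + 51.68 = 74.4
Plan C: 76 (certain)

Plan B (74.4 days)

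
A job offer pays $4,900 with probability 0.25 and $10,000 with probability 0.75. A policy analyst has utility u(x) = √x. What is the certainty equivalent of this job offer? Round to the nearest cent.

E[u] = 0.25·√4900 + 0.75·√10000 = 0.25·70 + 0.75·100 = 92.5
CE = (92.5)² = 8556.25

$8,556.25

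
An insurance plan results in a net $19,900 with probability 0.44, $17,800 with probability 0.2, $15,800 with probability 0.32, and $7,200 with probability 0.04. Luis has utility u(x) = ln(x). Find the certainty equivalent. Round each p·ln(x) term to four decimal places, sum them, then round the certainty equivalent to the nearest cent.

E[u] = 0.44·ln(19900) + 0.2·ln(17800) + 0.32·ln(15800) + 0.04·ln(7200) = 4.3553 + 1.9574 + 3.0937 + 0.3553 = 9.7617
CE = e^9.7617 ≈ 17356.11

$17,356.11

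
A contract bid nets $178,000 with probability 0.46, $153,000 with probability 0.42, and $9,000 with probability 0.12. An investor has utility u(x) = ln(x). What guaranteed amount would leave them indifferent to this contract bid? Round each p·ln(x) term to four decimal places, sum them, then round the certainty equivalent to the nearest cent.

$116,751.15

E[u] = 0.46·ln(178000) + 0.42·ln(153000) + 0.12·ln(9000) = 5.5612 + 5.0140 + 1.0926 = 11.6678
CE = e^11.6678 ≈ 116751.15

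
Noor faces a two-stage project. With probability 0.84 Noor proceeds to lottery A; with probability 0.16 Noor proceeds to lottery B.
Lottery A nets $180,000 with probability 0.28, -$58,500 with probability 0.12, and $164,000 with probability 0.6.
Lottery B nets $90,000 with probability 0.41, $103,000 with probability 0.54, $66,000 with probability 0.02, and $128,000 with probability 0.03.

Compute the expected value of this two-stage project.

$134,724

EV(A) = 0.28 × 180000 + 0.12 × (-58500) + 0.6 × 164000 = 50400 − 7020 + 98400 = 141780
EV(B) = 0.41 × 90000 + 0.54 × 103000 + 0.02 × 66000 + 0.03 × 128000 = 36900 + 55620 + 1320 + 3840 = 97680
Overall = 0.84 × 141780 + 0.16 × 97680 = 119095.2 + 15628.8 = 134724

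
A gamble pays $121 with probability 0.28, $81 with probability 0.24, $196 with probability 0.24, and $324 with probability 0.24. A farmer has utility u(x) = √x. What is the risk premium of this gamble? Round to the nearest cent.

$11.19

E[u] = 0.28·√121 + 0.24·√81 + 0.24·√196 + 0.24·√324 = 0.28·11 + 0.24·9 + 0.24·14 + 0.24·18 = 12.92
CE = (12.92)² = 166.9264
Risk premium = EV − CE = 178.12 − 166.9264 = 11.1936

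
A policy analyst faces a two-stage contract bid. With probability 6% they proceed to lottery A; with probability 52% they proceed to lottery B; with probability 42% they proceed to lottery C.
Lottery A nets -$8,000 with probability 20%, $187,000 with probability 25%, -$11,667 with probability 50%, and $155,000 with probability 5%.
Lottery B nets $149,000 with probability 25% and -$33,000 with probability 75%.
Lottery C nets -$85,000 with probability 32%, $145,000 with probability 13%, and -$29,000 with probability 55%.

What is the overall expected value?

EV(A) = 0.2 × (-8000) + 0.25 × 187000 + 0.5 × (-11667) + 0.05 × 155000 = -1600 + 46750 − 5833.5 + 7750 = 47066.5
EV(B) = 0.25 × 149000 + 0.75 × (-33000) = 37250 − 24750 = 12500
EV(C) = 0.32 × (-85000) + 0.13 × 145000 + 0.55 × (-29000) = -27200 + 18850 − 15950 = -24300
Overall = 0.06 × 47066.5 + 0.52 × 12500 + 0.42 × (-24300) = 2823.99 + 6500 − 10206 = -882.01

-$882.01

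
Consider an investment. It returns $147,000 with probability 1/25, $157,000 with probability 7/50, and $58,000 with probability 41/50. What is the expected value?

$75,420

EV = 1/25 × 147000 + 7/50 × 157000 + 41/50 × 58000 = 5880 + 21980 + 47560 = 75420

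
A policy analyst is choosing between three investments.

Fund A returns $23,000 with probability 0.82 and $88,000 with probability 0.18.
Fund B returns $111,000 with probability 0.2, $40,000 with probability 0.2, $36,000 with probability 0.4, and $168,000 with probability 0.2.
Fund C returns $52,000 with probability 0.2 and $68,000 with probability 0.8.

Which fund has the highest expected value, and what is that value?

Fund A = 0.82 × 23000 + 0.18 × 88000 = 18860 + 15840 = 34700
Fund B = 0.2 × 111000 + 0.2 × 40000 + 0.4 × 36000 + 0.2 × 168000 = 22200 + 8000 + 14400 + 33600 = 78200
Fund C = 0.2 × 52000 + 0.8 × 68000 = 10400 + 54400 = 64800

Fund B ($78,200)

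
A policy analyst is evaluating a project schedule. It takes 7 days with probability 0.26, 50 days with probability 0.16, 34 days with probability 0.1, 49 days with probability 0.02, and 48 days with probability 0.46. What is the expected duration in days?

EV = 0.26 × 7 + 0.16 × 50 + 0.1 × 34 + 0.02 × 49 + 0.46 × 48 = 1.82 + 8 + 3.4 + 0.98 + 22.08 = 36.28

36.28 days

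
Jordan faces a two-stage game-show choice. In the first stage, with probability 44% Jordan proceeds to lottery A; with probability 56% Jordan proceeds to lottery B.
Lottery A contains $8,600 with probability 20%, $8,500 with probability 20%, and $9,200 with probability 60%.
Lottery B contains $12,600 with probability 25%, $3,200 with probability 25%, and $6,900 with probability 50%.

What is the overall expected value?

$8,077.60

EV(A) = 0.2 × 8600 + 0.2 × 8500 + 0.6 × 9200 = 1720 + 1700 + 5520 = 8940
EV(B) = 0.25 × 12600 + 0.25 × 3200 + 0.5 × 6900 = 3150 + 800 + 3450 = 7400
Overall = 0.44 × 8940 + 0.56 × 7400 = 3933.6 + 4144 = 8077.6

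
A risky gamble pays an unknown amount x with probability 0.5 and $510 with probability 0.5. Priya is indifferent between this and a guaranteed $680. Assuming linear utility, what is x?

x = $850

0.5·x + 0.5·510 = 680
0.5·x = 680 − 255 = 425
x = 425 / 0.5 = 850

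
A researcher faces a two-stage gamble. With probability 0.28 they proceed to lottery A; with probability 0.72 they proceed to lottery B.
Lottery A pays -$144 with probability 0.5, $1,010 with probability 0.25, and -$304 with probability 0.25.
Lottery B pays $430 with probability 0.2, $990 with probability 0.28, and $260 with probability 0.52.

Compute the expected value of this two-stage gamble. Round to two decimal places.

$388.11

EV(A) = 0.5 × (-144) + 0.25 × 1010 + 0.25 × (-304) = -72 + 252.5 − 76 = 104.5
EV(B) = 0.2 × 430 + 0.28 × 990 + 0.52 × 260 = 86 + 277.2 + 135.2 = 498.4
Overall = 0.28 × 104.5 + 0.72 × 498.4 = 29.26 + 358.848 = 388.108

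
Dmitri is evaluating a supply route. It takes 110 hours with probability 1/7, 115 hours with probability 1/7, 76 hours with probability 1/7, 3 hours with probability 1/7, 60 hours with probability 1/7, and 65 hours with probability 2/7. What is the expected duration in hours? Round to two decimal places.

70.57 hours

EV = 1/7 × 110 + 1/7 × 115 + 1/7 × 76 + 1/7 × 3 + 1/7 × 60 + 2/7 × 65 = 15.7143 + 16.4286 + 10.8571 + 0.4286 + 8.5714 + 18.5714 = 70.5714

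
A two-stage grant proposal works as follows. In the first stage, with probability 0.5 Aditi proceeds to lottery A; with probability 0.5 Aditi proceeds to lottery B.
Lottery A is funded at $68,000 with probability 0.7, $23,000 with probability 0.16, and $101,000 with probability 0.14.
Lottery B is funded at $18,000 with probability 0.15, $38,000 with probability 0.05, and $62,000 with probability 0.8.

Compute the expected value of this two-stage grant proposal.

$59,810

EV(A) = 0.7 × 68000 + 0.16 × 23000 + 0.14 × 101000 = 47600 + 3680 + 14140 = 65420
EV(B) = 0.15 × 18000 + 0.05 × 38000 + 0.8 × 62000 = 2700 + 1900 + 49600 = 54200
Overall = 0.5 × 65420 + 0.5 × 54200 = 32710 + 27100 = 59810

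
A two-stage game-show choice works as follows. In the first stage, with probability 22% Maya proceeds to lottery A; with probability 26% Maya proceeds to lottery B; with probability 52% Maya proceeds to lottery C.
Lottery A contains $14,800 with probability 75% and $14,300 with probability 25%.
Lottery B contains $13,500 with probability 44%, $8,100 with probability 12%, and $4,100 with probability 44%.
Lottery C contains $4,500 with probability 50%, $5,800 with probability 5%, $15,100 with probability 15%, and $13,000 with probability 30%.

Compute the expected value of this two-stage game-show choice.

EV(A) = 0.75 × 14800 + 0.25 × 14300 = 11100 + 3575 = 14675
EV(B) = 0.44 × 13500 + 0.12 × 8100 + 0.44 × 4100 = 5940 + 972 + 1804 = 8716
EV(C) = 0.5 × 4500 + 0.05 × 5800 + 0.15 × 15100 + 0.3 × 13000 = 2250 + 290 + 2265 + 3900 = 8705
Overall = 0.22 × 14675 + 0.26 × 8716 + 0.52 × 8705 = 3228.5 + 2266.16 + 4526.6 = 10021.26

$10,021.26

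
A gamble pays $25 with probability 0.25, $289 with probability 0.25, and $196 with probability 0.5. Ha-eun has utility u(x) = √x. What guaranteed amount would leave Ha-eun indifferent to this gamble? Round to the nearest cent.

E[u] = 0.25·√25 + 0.25·√289 + 0.5·√196 = 0.25·5 + 0.25·17 + 0.5·14 = 12.5
CE = (12.5)² = 156.25

$156.25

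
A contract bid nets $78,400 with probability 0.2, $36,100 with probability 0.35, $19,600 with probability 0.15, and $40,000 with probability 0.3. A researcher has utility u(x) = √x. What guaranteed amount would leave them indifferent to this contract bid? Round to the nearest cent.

$41,412.25

E[u] = 0.2·√78400 + 0.35·√36100 + 0.15·√19600 + 0.3·√40000 = 0.2·280 + 0.35·190 + 0.15·140 + 0.3·200 = 203.5
CE = (203.5)² = 41412.25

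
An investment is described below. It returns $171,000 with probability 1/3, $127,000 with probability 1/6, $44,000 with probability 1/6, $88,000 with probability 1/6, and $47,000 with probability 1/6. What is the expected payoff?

$108,000

EV = 1/3 × 171000 + 1/6 × 127000 + 1/6 × 44000 + 1/6 × 88000 + 1/6 × 47000 = 57000 + 21166.6667 + 7333.3333 + 14666.6667 + 7833.3333 = 108000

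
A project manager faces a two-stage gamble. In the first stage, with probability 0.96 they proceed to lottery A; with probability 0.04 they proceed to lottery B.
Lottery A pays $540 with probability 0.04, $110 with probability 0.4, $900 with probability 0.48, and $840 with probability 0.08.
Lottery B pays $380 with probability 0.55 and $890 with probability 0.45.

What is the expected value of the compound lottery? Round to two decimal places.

EV(A) = 0.04 × 540 + 0.4 × 110 + 0.48 × 900 + 0.08 × 840 = 21.6 + 44 + 432 + 67.2 = 564.8
EV(B) = 0.55 × 380 + 0.45 × 890 = 209 + 400.5 = 609.5
Overall = 0.96 × 564.8 + 0.04 × 609.5 = 542.208 + 24.38 = 566.588

$566.59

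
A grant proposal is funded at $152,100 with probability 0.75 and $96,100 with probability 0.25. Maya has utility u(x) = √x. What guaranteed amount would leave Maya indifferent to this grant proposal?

E[u] = 0.75·√152100 + 0.25·√96100 = 0.75·390 + 0.25·310 = 370
CE = (370)² = 136900

$136,900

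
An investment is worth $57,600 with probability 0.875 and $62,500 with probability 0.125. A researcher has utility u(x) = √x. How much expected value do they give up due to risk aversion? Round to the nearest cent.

$10.94

E[u] = 0.875·√57600 + 0.125·√62500 = 0.875·240 + 0.125·250 = 241.25
CE = (241.25)² = 58201.5625
Risk premium = EV − CE = 58212.5 − 58201.5625 = 10.9375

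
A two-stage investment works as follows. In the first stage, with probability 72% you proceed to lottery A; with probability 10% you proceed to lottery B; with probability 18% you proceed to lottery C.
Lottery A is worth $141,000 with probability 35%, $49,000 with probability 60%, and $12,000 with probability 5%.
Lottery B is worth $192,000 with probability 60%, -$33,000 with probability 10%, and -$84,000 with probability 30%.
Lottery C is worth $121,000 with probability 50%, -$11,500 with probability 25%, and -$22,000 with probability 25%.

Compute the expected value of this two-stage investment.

EV(A) = 0.35 × 141000 + 0.6 × 49000 + 0.05 × 12000 = 49350 + 29400 + 600 = 79350
EV(B) = 0.6 × 192000 + 0.1 × (-33000) + 0.3 × (-84000) = 115200 − 3300 − 25200 = 86700
EV(C) = 0.5 × 121000 + 0.25 × (-11500) + 0.25 × (-22000) = 60500 − 2875 − 5500 = 52125
Overall = 0.72 × 79350 + 0.1 × 86700 + 0.18 × 52125 = 57132 + 8670 + 9382.5 = 75184.5

$75,184.50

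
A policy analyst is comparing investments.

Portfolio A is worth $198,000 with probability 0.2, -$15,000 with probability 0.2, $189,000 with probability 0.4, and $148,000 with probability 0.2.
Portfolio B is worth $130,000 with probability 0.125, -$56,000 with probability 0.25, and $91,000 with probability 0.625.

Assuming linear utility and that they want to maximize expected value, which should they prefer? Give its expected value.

Portfolio A ($141,800)

Portfolio A = 0.2 × 198000 + 0.2 × (-15000) + 0.4 × 189000 + 0.2 × 148000 = 39600 − 3000 + 75600 + 29600 = 141800
Portfolio B = 0.125 × 130000 + 0.25 × (-56000) + 0.625 × 91000 = 16250 − 14000 + 56875 = 59125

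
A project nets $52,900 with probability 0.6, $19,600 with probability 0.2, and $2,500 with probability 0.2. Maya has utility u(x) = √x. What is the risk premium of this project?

E[u] = 0.6·√52900 + 0.2·√19600 + 0.2·√2500 = 0.6·230 + 0.2·140 + 0.2·50 = 176
CE = (176)² = 30976
Risk premium = EV − CE = 36160 − 30976 = 5184

$5,184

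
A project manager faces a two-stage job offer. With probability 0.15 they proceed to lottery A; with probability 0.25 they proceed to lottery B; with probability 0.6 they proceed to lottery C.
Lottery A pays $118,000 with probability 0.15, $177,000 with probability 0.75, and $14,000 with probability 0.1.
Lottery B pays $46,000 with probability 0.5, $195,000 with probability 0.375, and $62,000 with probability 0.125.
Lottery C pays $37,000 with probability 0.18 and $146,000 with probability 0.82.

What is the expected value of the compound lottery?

EV(A) = 0.15 × 118000 + 0.75 × 177000 + 0.1 × 14000 = 17700 + 132750 + 1400 = 151850
EV(B) = 0.5 × 46000 + 0.375 × 195000 + 0.125 × 62000 = 23000 + 73125 + 7750 = 103875
EV(C) = 0.18 × 37000 + 0.82 × 146000 = 6660 + 119720 = 126380
Overall = 0.15 × 151850 + 0.25 × 103875 + 0.6 × 126380 = 22777.5 + 25968.75 + 75828 = 124574.25

$124,574.25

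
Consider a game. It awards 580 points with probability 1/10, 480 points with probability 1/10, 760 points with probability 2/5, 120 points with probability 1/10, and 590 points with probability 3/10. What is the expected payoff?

599 points

EV = 1/10 × 580 + 1/10 × 480 + 2/5 × 760 + 1/10 × 120 + 3/10 × 590 = 58 + 48 + 304 + 12 + 177 = 599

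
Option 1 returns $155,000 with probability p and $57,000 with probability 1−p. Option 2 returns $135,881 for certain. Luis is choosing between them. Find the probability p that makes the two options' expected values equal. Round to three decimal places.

p·155000 + (1−p)·57000 = 135881
98000p + 57000 = 135881
p = (135881 − 57000) / 98000

p = 0.805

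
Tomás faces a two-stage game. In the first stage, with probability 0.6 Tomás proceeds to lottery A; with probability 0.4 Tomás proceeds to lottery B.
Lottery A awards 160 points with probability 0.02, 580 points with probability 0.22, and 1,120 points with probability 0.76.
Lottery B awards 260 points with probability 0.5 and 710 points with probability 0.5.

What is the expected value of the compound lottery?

EV(A) = 0.02 × 160 + 0.22 × 580 + 0.76 × 1120 = 3.2 + 127.6 + 851.2 = 982
EV(B) = 0.5 × 260 + 0.5 × 710 = 130 + 355 = 485
Overall = 0.6 × 982 + 0.4 × 485 = 589.2 + 194 = 783.2

783.2 points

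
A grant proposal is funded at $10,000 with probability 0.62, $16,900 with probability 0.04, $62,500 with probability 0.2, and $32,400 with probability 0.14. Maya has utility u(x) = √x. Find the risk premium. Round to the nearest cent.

$3,634.24

E[u] = 0.62·√10000 + 0.04·√16900 + 0.2·√62500 + 0.14·√32400 = 0.62·100 + 0.04·130 + 0.2·250 + 0.14·180 = 142.4
CE = (142.4)² = 20277.76
Risk premium = EV − CE = 23912 − 20277.76 = 3634.24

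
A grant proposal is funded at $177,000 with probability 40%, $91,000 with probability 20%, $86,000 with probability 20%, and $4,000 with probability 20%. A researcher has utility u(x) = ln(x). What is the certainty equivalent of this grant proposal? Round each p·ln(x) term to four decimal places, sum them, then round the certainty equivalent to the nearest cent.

E[u] = 0.4·ln(177000) + 0.2·ln(91000) + 0.2·ln(86000) + 0.2·ln(4000) = 4.8336 + 2.2837 + 2.2724 + 1.6588 = 11.0485
CE = e^11.0485 ≈ 62849.61

$62,849.61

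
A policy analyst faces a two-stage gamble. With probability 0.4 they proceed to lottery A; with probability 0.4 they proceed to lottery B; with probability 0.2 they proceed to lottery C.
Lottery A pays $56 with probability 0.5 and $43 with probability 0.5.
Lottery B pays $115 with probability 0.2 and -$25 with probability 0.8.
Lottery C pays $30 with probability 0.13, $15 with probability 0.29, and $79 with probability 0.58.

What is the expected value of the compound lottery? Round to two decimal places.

EV(A) = 0.5 × 56 + 0.5 × 43 = 28 + 21.5 = 49.5
EV(B) = 0.2 × 115 + 0.8 × (-25) = 23 − 20 = 3
EV(C) = 0.13 × 30 + 0.29 × 15 + 0.58 × 79 = 3.9 + 4.35 + 45.82 = 54.07
Overall = 0.4 × 49.5 + 0.4 × 3 + 0.2 × 54.07 = 19.8 + 1.2 + 10.814 = 31.814

$31.81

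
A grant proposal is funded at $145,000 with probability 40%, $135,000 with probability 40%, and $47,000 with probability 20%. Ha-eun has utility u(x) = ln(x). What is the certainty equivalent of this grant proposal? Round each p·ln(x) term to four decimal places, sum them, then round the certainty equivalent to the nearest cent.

E[u] = 0.4·ln(145000) + 0.4·ln(135000) + 0.2·ln(47000) = 4.7538 + 4.7252 + 2.1516 = 11.6306
CE = e^11.6306 ≈ 112487.79

$112,487.79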